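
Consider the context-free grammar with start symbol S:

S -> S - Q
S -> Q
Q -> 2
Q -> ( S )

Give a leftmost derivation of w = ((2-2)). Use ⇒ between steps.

S ⇒ Q   [S -> Q]
Q ⇒ (S)   [Q -> ( S )]
(S) ⇒ (Q)   [S -> Q]
(Q) ⇒ ((S))   [Q -> ( S )]
((S)) ⇒ ((S-Q))   [S -> S - Q]
((S-Q)) ⇒ ((Q-Q))   [S -> Q]
((Q-Q)) ⇒ ((2-Q))   [Q -> 2]
((2-Q)) ⇒ ((2-2))   [Q -> 2]

S ⇒ Q ⇒ (S) ⇒ (Q) ⇒ ((S)) ⇒ ((S-Q)) ⇒ ((Q-Q)) ⇒ ((2-Q)) ⇒ ((2-2))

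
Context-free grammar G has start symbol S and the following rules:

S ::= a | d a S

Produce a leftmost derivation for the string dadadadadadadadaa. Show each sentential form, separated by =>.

S=>daS=>dadaS=>dadadaS=>dadadadaS=>dadadadadaS=>dadadadadadaS=>dadadadadadadaS=>dadadadadadadadaS=>dadadadadadadadaa

S => daS   [S ::= d a S]
daS => dadaS   [S ::= d a S]
dadaS => dadadaS   [S ::= d a S]
dadadaS => dadadadaS   [S ::= d a S]
dadadadaS => dadadadadaS   [S ::= d a S]
dadadadadaS => dadadadadadaS   [S ::= d a S]
dadadadadadaS => dadadadadadadaS   [S ::= d a S]
dadadadadadadaS => dadadadadadadadaS   [S ::= d a S]
dadadadadadadadaS => dadadadadadadadaa   [S ::= a]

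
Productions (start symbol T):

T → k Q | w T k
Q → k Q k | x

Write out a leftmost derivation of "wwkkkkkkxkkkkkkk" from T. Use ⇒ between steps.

T ⇒ wTk   [T → w T k]
wTk ⇒ wwTkk   [T → w T k]
wwTkk ⇒ wwkQkk   [T → k Q]
wwkQkk ⇒ wwkkQkkk   [Q → k Q k]
wwkkQkkk ⇒ wwkkkQkkkk   [Q → k Q k]
wwkkkQkkkk ⇒ wwkkkkQkkkkk   [Q → k Q k]
wwkkkkQkkkkk ⇒ wwkkkkkQkkkkkk   [Q → k Q k]
wwkkkkkQkkkkkk ⇒ wwkkkkkkQkkkkkkk   [Q → k Q k]
wwkkkkkkQkkkkkkk ⇒ wwkkkkkkxkkkkkkk   [Q → x]

T ⇒ wTk ⇒ wwTkk ⇒ wwkQkk ⇒ wwkkQkkk ⇒ wwkkkQkkkk ⇒ wwkkkkQkkkkk ⇒ wwkkkkkQkkkkkk ⇒ wwkkkkkkQkkkkkkk ⇒ wwkkkkkkxkkkkkkk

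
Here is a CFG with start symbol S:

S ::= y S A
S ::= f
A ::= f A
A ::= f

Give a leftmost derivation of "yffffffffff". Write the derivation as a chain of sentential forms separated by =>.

S => ySA => yfA => yffA => yfffA => yffffA => yfffffA => yffffffA => yfffffffA => yffffffffA => yfffffffffA => yffffffffff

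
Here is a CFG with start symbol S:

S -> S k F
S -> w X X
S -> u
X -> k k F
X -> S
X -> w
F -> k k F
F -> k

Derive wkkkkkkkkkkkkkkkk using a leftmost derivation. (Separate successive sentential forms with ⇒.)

S ⇒ wXX   [S -> w X X]
wXX ⇒ wkkFX   [X -> k k F]
wkkFX ⇒ wkkkX   [F -> k]
wkkkX ⇒ wkkkkkF   [X -> k k F]
wkkkkkF ⇒ wkkkkkkkF   [F -> k k F]
wkkkkkkkF ⇒ wkkkkkkkkkF   [F -> k k F]
wkkkkkkkkkF ⇒ wkkkkkkkkkkkF   [F -> k k F]
wkkkkkkkkkkkF ⇒ wkkkkkkkkkkkkkF   [F -> k k F]
wkkkkkkkkkkkkkF ⇒ wkkkkkkkkkkkkkkkF   [F -> k k F]
wkkkkkkkkkkkkkkkF ⇒ wkkkkkkkkkkkkkkkk   [F -> k]

S ⇒ wXX ⇒ wkkFX ⇒ wkkkX ⇒ wkkkkkF ⇒ wkkkkkkkF ⇒ wkkkkkkkkkF ⇒ wkkkkkkkkkkkF ⇒ wkkkkkkkkkkkkkF ⇒ wkkkkkkkkkkkkkkkF ⇒ wkkkkkkkkkkkkkkkk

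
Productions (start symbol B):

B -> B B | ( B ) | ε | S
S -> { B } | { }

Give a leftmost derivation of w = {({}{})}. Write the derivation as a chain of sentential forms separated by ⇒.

B ⇒ S   [B -> S]
S ⇒ {B}   [S -> { B }]
{B} ⇒ {BB}   [B -> B B]
{BB} ⇒ {(B)B}   [B -> ( B )]
{(B)B} ⇒ {(BB)B}   [B -> B B]
{(BB)B} ⇒ {(SB)B}   [B -> S]
{(SB)B} ⇒ {({B}B)B}   [S -> { B }]
{({B}B)B} ⇒ {({}B)B}   [B -> ε]
{({}B)B} ⇒ {({}S)B}   [B -> S]
{({}S)B} ⇒ {({}{B})B}   [S -> { B }]
{({}{B})B} ⇒ {({}{})B}   [B -> ε]
{({}{})B} ⇒ {({}{})}   [B -> ε]

B⇒S⇒{B}⇒{BB}⇒{(B)B}⇒{(BB)B}⇒{(SB)B}⇒{({B}B)B}⇒{({}B)B}⇒{({}S)B}⇒{({}{B})B}⇒{({}{})B}⇒{({}{})}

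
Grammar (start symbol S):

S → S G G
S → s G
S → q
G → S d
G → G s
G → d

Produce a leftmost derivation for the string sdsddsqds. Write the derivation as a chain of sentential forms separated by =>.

S => SGG => sGGG => sdGG => sdGsG => sdSdsG => sdsGdsG => sdsddsG => sdsddsGs => sdsddsSds => sdsddsqds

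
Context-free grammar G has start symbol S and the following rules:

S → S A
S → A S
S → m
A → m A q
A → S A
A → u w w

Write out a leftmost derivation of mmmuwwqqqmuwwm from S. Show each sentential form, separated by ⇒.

S ⇒ AS ⇒ SAS ⇒ ASAS ⇒ mAqSAS ⇒ mmAqqSAS ⇒ mmmAqqqSAS ⇒ mmmuwwqqqSAS ⇒ mmmuwwqqqmAS ⇒ mmmuwwqqqmuwwS ⇒ mmmuwwqqqmuwwm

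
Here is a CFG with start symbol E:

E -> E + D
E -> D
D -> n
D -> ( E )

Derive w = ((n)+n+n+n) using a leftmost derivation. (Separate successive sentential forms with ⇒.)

E ⇒ D   [E -> D]
D ⇒ (E)   [D -> ( E )]
(E) ⇒ (E+D)   [E -> E + D]
(E+D) ⇒ (E+D+D)   [E -> E + D]
(E+D+D) ⇒ (E+D+D+D)   [E -> E + D]
(E+D+D+D) ⇒ (D+D+D+D)   [E -> D]
(D+D+D+D) ⇒ ((E)+D+D+D)   [D -> ( E )]
((E)+D+D+D) ⇒ ((D)+D+D+D)   [E -> D]
((D)+D+D+D) ⇒ ((n)+D+D+D)   [D -> n]
((n)+D+D+D) ⇒ ((n)+n+D+D)   [D -> n]
((n)+n+D+D) ⇒ ((n)+n+n+D)   [D -> n]
((n)+n+n+D) ⇒ ((n)+n+n+n)   [D -> n]

E ⇒ D ⇒ (E) ⇒ (E+D) ⇒ (E+D+D) ⇒ (E+D+D+D) ⇒ (D+D+D+D) ⇒ ((E)+D+D+D) ⇒ ((D)+D+D+D) ⇒ ((n)+D+D+D) ⇒ ((n)+n+D+D) ⇒ ((n)+n+n+D) ⇒ ((n)+n+n+n)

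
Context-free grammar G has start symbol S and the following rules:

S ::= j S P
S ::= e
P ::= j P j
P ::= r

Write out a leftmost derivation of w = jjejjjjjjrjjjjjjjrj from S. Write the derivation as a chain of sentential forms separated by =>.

S => jSP => jjSPP => jjePP => jjejPjP => jjejjPjjP => jjejjjPjjjP => jjejjjjPjjjjP => jjejjjjjPjjjjjP => jjejjjjjjPjjjjjjP => jjejjjjjjrjjjjjjP => jjejjjjjjrjjjjjjjPj => jjejjjjjjrjjjjjjjrj

S => jSP   [S ::= j S P]
jSP => jjSPP   [S ::= j S P]
jjSPP => jjePP   [S ::= e]
jjePP => jjejPjP   [P ::= j P j]
jjejPjP => jjejjPjjP   [P ::= j P j]
jjejjPjjP => jjejjjPjjjP   [P ::= j P j]
jjejjjPjjjP => jjejjjjPjjjjP   [P ::= j P j]
jjejjjjPjjjjP => jjejjjjjPjjjjjP   [P ::= j P j]
jjejjjjjPjjjjjP => jjejjjjjjPjjjjjjP   [P ::= j P j]
jjejjjjjjPjjjjjjP => jjejjjjjjrjjjjjjP   [P ::= r]
jjejjjjjjrjjjjjjP => jjejjjjjjrjjjjjjjPj   [P ::= j P j]
jjejjjjjjrjjjjjjjPj => jjejjjjjjrjjjjjjjrj   [P ::= r]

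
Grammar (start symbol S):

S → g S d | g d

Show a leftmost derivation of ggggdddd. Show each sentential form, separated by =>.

S => gSd => ggSdd => gggSddd => ggggdddd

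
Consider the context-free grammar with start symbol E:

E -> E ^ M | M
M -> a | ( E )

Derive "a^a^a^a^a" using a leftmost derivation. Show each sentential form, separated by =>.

E => E^M   [E -> E ^ M]
E^M => E^M^M   [E -> E ^ M]
E^M^M => E^M^M^M   [E -> E ^ M]
E^M^M^M => E^M^M^M^M   [E -> E ^ M]
E^M^M^M^M => M^M^M^M^M   [E -> M]
M^M^M^M^M => a^M^M^M^M   [M -> a]
a^M^M^M^M => a^a^M^M^M   [M -> a]
a^a^M^M^M => a^a^a^M^M   [M -> a]
a^a^a^M^M => a^a^a^a^M   [M -> a]
a^a^a^a^M => a^a^a^a^a   [M -> a]

E => E^M => E^M^M => E^M^M^M => E^M^M^M^M => M^M^M^M^M => a^M^M^M^M => a^a^M^M^M => a^a^a^M^M => a^a^a^a^M => a^a^a^a^a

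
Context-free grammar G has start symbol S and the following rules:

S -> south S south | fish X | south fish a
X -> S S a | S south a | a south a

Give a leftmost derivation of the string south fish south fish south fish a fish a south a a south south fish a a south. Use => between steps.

S => south S south => south fish X south => south fish S S a south => south fish south S south S a south => south fish south fish X south S a south => south fish south fish S S a south S a south => south fish south fish south fish a S a south S a south => south fish south fish south fish a fish X a south S a south => south fish south fish south fish a fish a south a a south S a south => south fish south fish south fish a fish a south a a south south fish a a south

S => south S south   [S -> south S south]
south S south => south fish X south   [S -> fish X]
south fish X south => south fish S S a south   [X -> S S a]
south fish S S a south => south fish south S south S a south   [S -> south S south]
south fish south S south S a south => south fish south fish X south S a south   [S -> fish X]
south fish south fish X south S a south => south fish south fish S S a south S a south   [X -> S S a]
south fish south fish S S a south S a south => south fish south fish south fish a S a south S a south   [S -> south fish a]
south fish south fish south fish a S a south S a south => south fish south fish south fish a fish X a south S a south   [S -> fish X]
south fish south fish south fish a fish X a south S a south => south fish south fish south fish a fish a south a a south S a south   [X -> a south a]
south fish south fish south fish a fish a south a a south S a south => south fish south fish south fish a fish a south a a south south fish a a south   [S -> south fish a]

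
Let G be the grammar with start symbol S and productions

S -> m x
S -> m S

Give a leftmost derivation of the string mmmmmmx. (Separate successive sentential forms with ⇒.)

S ⇒ mS ⇒ mmS ⇒ mmmS ⇒ mmmmS ⇒ mmmmmS ⇒ mmmmmmx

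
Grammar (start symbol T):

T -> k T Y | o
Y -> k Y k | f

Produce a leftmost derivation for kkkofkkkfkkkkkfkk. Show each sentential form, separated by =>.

T => kTY => kkTYY => kkkTYYY => kkkoYYY => kkkofYY => kkkofkYkY => kkkofkkYkkY => kkkofkkkYkkkY => kkkofkkkfkkkY => kkkofkkkfkkkkYk => kkkofkkkfkkkkkYkk => kkkofkkkfkkkkkfkk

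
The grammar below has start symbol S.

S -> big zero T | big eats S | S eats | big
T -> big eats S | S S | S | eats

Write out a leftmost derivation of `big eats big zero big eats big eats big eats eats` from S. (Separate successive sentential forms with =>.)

S => S eats => S eats eats => big eats S eats eats => big eats big zero T eats eats => big eats big zero big eats S eats eats => big eats big zero big eats big eats S eats eats => big eats big zero big eats big eats big eats eats

S => S eats   [S -> S eats]
S eats => S eats eats   [S -> S eats]
S eats eats => big eats S eats eats   [S -> big eats S]
big eats S eats eats => big eats big zero T eats eats   [S -> big zero T]
big eats big zero T eats eats => big eats big zero big eats S eats eats   [T -> big eats S]
big eats big zero big eats S eats eats => big eats big zero big eats big eats S eats eats   [S -> big eats S]
big eats big zero big eats big eats S eats eats => big eats big zero big eats big eats big eats eats   [S -> big]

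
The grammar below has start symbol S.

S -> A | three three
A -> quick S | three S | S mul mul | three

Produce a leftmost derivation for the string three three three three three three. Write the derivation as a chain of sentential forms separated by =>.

S => A   [S -> A]
A => three S   [A -> three S]
three S => three A   [S -> A]
three A => three three S   [A -> three S]
three three S => three three A   [S -> A]
three three A => three three three S   [A -> three S]
three three three S => three three three A   [S -> A]
three three three A => three three three three S   [A -> three S]
three three three three S => three three three three three three   [S -> three three]

S => A => three S => three A => three three S => three three A => three three three S => three three three A => three three three three S => three three three three three three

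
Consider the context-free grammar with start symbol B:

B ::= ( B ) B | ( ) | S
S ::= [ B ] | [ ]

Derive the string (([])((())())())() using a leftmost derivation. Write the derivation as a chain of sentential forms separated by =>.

B=>(B)B=>((B)B)B=>((S)B)B=>(([])B)B=>(([])(B)B)B=>(([])((B)B)B)B=>(([])((())B)B)B=>(([])((())())B)B=>(([])((())())())B=>(([])((())())())()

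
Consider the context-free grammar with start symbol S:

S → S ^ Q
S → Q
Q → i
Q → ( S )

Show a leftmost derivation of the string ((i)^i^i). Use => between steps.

S => Q => (S) => (S^Q) => (S^Q^Q) => (Q^Q^Q) => ((S)^Q^Q) => ((Q)^Q^Q) => ((i)^Q^Q) => ((i)^i^Q) => ((i)^i^i)

S => Q   [S → Q]
Q => (S)   [Q → ( S )]
(S) => (S^Q)   [S → S ^ Q]
(S^Q) => (S^Q^Q)   [S → S ^ Q]
(S^Q^Q) => (Q^Q^Q)   [S → Q]
(Q^Q^Q) => ((S)^Q^Q)   [Q → ( S )]
((S)^Q^Q) => ((Q)^Q^Q)   [S → Q]
((Q)^Q^Q) => ((i)^Q^Q)   [Q → i]
((i)^Q^Q) => ((i)^i^Q)   [Q → i]
((i)^i^Q) => ((i)^i^i)   [Q → i]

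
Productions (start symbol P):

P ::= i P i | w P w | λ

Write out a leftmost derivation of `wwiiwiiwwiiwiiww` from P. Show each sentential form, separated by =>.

P => wPw => wwPww => wwiPiww => wwiiPiiww => wwiiwPwiiww => wwiiwiPiwiiww => wwiiwiiPiiwiiww => wwiiwiiwPwiiwiiww => wwiiwiiwwiiwiiww

P => wPw   [P ::= w P w]
wPw => wwPww   [P ::= w P w]
wwPww => wwiPiww   [P ::= i P i]
wwiPiww => wwiiPiiww   [P ::= i P i]
wwiiPiiww => wwiiwPwiiww   [P ::= w P w]
wwiiwPwiiww => wwiiwiPiwiiww   [P ::= i P i]
wwiiwiPiwiiww => wwiiwiiPiiwiiww   [P ::= i P i]
wwiiwiiPiiwiiww => wwiiwiiwPwiiwiiww   [P ::= w P w]
wwiiwiiwPwiiwiiww => wwiiwiiwwiiwiiww   [P ::= λ]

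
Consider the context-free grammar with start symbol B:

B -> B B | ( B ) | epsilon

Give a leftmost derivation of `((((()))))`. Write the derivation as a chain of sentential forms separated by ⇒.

B ⇒ (B)   [B -> ( B )]
(B) ⇒ ((B))   [B -> ( B )]
((B)) ⇒ (((B)))   [B -> ( B )]
(((B))) ⇒ ((((B))))   [B -> ( B )]
((((B)))) ⇒ ((((BB))))   [B -> B B]
((((BB)))) ⇒ ((((BBB))))   [B -> B B]
((((BBB)))) ⇒ (((((B)BB))))   [B -> ( B )]
(((((B)BB)))) ⇒ ((((()BB))))   [B -> epsilon]
((((()BB)))) ⇒ ((((()B))))   [B -> epsilon]
((((()B)))) ⇒ ((((()))))   [B -> epsilon]

B ⇒ (B) ⇒ ((B)) ⇒ (((B))) ⇒ ((((B)))) ⇒ ((((BB)))) ⇒ ((((BBB)))) ⇒ (((((B)BB)))) ⇒ ((((()BB)))) ⇒ ((((()B)))) ⇒ ((((()))))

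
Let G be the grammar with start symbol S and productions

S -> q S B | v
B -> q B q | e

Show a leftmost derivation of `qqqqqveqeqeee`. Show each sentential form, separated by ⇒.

S ⇒ qSB ⇒ qqSBB ⇒ qqqSBBB ⇒ qqqqSBBBB ⇒ qqqqqSBBBBB ⇒ qqqqqvBBBBB ⇒ qqqqqveBBBB ⇒ qqqqqveqBqBBB ⇒ qqqqqveqeqBBB ⇒ qqqqqveqeqeBB ⇒ qqqqqveqeqeeB ⇒ qqqqqveqeqeee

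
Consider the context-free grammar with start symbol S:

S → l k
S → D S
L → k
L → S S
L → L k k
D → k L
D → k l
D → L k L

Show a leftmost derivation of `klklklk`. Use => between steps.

S=>DS=>kLS=>kSSS=>klkSS=>klklkS=>klklklk

S => DS   [S → D S]
DS => kLS   [D → k L]
kLS => kSSS   [L → S S]
kSSS => klkSS   [S → l k]
klkSS => klklkS   [S → l k]
klklkS => klklklk   [S → l k]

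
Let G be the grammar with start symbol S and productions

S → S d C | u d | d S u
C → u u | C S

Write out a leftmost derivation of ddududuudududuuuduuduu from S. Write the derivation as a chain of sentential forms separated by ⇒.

S ⇒ SdC   [S → S d C]
SdC ⇒ SdCdC   [S → S d C]
SdCdC ⇒ dSudCdC   [S → d S u]
dSudCdC ⇒ dSdCudCdC   [S → S d C]
dSdCudCdC ⇒ ddSudCudCdC   [S → d S u]
ddSudCudCdC ⇒ ddududCudCdC   [S → u d]
ddududCudCdC ⇒ ddududCSudCdC   [C → C S]
ddududCSudCdC ⇒ ddududuuSudCdC   [C → u u]
ddududuuSudCdC ⇒ ddududuuSdCudCdC   [S → S d C]
ddududuuSdCudCdC ⇒ ddududuudSudCudCdC   [S → d S u]
ddududuudSudCudCdC ⇒ ddududuudududCudCdC   [S → u d]
ddududuudududCudCdC ⇒ ddududuudududuuudCdC   [C → u u]
ddududuudududuuudCdC ⇒ ddududuudududuuuduudC   [C → u u]
ddududuudududuuuduudC ⇒ ddududuudududuuuduuduu   [C → u u]

S ⇒ SdC ⇒ SdCdC ⇒ dSudCdC ⇒ dSdCudCdC ⇒ ddSudCudCdC ⇒ ddududCudCdC ⇒ ddududCSudCdC ⇒ ddududuuSudCdC ⇒ ddududuuSdCudCdC ⇒ ddududuudSudCudCdC ⇒ ddududuudududCudCdC ⇒ ddududuudududuuudCdC ⇒ ddududuudududuuuduudC ⇒ ddududuudududuuuduuduu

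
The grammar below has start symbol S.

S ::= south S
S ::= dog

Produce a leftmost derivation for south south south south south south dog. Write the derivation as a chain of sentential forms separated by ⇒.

S ⇒ south S ⇒ south south S ⇒ south south south S ⇒ south south south south S ⇒ south south south south south S ⇒ south south south south south south S ⇒ south south south south south south dog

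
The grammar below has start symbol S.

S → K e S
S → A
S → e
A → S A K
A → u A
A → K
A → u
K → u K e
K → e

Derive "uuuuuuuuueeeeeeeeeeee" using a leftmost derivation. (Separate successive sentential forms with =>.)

S => KeS => uKeeS => uuKeeeS => uuuKeeeeS => uuuuKeeeeeS => uuuuuKeeeeeeS => uuuuuuKeeeeeeeS => uuuuuuuKeeeeeeeeS => uuuuuuuuKeeeeeeeeeS => uuuuuuuuuKeeeeeeeeeeS => uuuuuuuuueeeeeeeeeeeS => uuuuuuuuueeeeeeeeeeee

S => KeS   [S → K e S]
KeS => uKeeS   [K → u K e]
uKeeS => uuKeeeS   [K → u K e]
uuKeeeS => uuuKeeeeS   [K → u K e]
uuuKeeeeS => uuuuKeeeeeS   [K → u K e]
uuuuKeeeeeS => uuuuuKeeeeeeS   [K → u K e]
uuuuuKeeeeeeS => uuuuuuKeeeeeeeS   [K → u K e]
uuuuuuKeeeeeeeS => uuuuuuuKeeeeeeeeS   [K → u K e]
uuuuuuuKeeeeeeeeS => uuuuuuuuKeeeeeeeeeS   [K → u K e]
uuuuuuuuKeeeeeeeeeS => uuuuuuuuuKeeeeeeeeeeS   [K → u K e]
uuuuuuuuuKeeeeeeeeeeS => uuuuuuuuueeeeeeeeeeeS   [K → e]
uuuuuuuuueeeeeeeeeeeS => uuuuuuuuueeeeeeeeeeee   [S → e]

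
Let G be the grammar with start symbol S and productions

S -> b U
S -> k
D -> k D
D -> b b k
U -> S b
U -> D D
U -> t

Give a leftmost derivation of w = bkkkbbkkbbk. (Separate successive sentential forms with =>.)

S=>bU=>bDD=>bkDD=>bkkDD=>bkkkDD=>bkkkbbkD=>bkkkbbkkD=>bkkkbbkkbbk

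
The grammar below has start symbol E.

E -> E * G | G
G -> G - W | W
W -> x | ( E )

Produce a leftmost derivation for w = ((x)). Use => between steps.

E => G => W => (E) => (G) => (W) => ((E)) => ((G)) => ((W)) => ((x))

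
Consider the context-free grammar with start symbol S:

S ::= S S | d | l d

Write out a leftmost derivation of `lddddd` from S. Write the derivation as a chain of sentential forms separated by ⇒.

S ⇒ SS   [S ::= S S]
SS ⇒ SSS   [S ::= S S]
SSS ⇒ SSSS   [S ::= S S]
SSSS ⇒ ldSSS   [S ::= l d]
ldSSS ⇒ ldSSSS   [S ::= S S]
ldSSSS ⇒ lddSSS   [S ::= d]
lddSSS ⇒ ldddSS   [S ::= d]
ldddSS ⇒ lddddS   [S ::= d]
lddddS ⇒ lddddd   [S ::= d]

S ⇒ SS ⇒ SSS ⇒ SSSS ⇒ ldSSS ⇒ ldSSSS ⇒ lddSSS ⇒ ldddSS ⇒ lddddS ⇒ lddddd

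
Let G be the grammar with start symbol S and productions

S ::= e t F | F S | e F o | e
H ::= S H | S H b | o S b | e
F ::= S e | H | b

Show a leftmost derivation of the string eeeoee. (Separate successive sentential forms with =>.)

S => FS   [S ::= F S]
FS => SeS   [F ::= S e]
SeS => eFoeS   [S ::= e F o]
eFoeS => eSeoeS   [F ::= S e]
eSeoeS => eeeoeS   [S ::= e]
eeeoeS => eeeoee   [S ::= e]

S => FS => SeS => eFoeS => eSeoeS => eeeoeS => eeeoee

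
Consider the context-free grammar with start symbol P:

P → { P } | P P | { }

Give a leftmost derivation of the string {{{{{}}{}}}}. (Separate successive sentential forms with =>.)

P=>{P}=>{{P}}=>{{{P}}}=>{{{PP}}}=>{{{{P}P}}}=>{{{{{}}P}}}=>{{{{{}}{}}}}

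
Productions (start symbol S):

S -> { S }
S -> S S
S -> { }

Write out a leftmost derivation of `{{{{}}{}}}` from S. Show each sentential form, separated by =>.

S => {S}   [S -> { S }]
{S} => {{S}}   [S -> { S }]
{{S}} => {{SS}}   [S -> S S]
{{SS}} => {{{S}S}}   [S -> { S }]
{{{S}S}} => {{{{}}S}}   [S -> { }]
{{{{}}S}} => {{{{}}{}}}   [S -> { }]

S=>{S}=>{{S}}=>{{SS}}=>{{{S}S}}=>{{{{}}S}}=>{{{{}}{}}}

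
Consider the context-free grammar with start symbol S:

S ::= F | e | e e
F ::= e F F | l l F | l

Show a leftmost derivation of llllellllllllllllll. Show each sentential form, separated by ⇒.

S ⇒ F ⇒ llF ⇒ llllF ⇒ lllleFF ⇒ llllellFF ⇒ llllellllFF ⇒ llllellllllFF ⇒ llllellllllllFF ⇒ llllellllllllllFF ⇒ llllellllllllllllFF ⇒ llllelllllllllllllF ⇒ llllellllllllllllll

S ⇒ F   [S ::= F]
F ⇒ llF   [F ::= l l F]
llF ⇒ llllF   [F ::= l l F]
llllF ⇒ lllleFF   [F ::= e F F]
lllleFF ⇒ llllellFF   [F ::= l l F]
llllellFF ⇒ llllellllFF   [F ::= l l F]
llllellllFF ⇒ llllellllllFF   [F ::= l l F]
llllellllllFF ⇒ llllellllllllFF   [F ::= l l F]
llllellllllllFF ⇒ llllellllllllllFF   [F ::= l l F]
llllellllllllllFF ⇒ llllellllllllllllFF   [F ::= l l F]
llllellllllllllllFF ⇒ llllelllllllllllllF   [F ::= l]
llllelllllllllllllF ⇒ llllellllllllllllll   [F ::= l]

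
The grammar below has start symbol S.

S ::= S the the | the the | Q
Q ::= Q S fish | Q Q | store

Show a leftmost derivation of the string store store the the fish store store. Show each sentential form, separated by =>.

S => Q => Q Q => Q Q Q => Q S fish Q Q => Q Q S fish Q Q => store Q S fish Q Q => store store S fish Q Q => store store the the fish Q Q => store store the the fish store Q => store store the the fish store store

S => Q   [S ::= Q]
Q => Q Q   [Q ::= Q Q]
Q Q => Q Q Q   [Q ::= Q Q]
Q Q Q => Q S fish Q Q   [Q ::= Q S fish]
Q S fish Q Q => Q Q S fish Q Q   [Q ::= Q Q]
Q Q S fish Q Q => store Q S fish Q Q   [Q ::= store]
store Q S fish Q Q => store store S fish Q Q   [Q ::= store]
store store S fish Q Q => store store the the fish Q Q   [S ::= the the]
store store the the fish Q Q => store store the the fish store Q   [Q ::= store]
store store the the fish store Q => store store the the fish store store   [Q ::= store]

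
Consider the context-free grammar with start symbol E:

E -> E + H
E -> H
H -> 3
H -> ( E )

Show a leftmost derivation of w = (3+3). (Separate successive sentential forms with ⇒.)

E ⇒ H   [E -> H]
H ⇒ (E)   [H -> ( E )]
(E) ⇒ (E+H)   [E -> E + H]
(E+H) ⇒ (H+H)   [E -> H]
(H+H) ⇒ (3+H)   [H -> 3]
(3+H) ⇒ (3+3)   [H -> 3]

E⇒H⇒(E)⇒(E+H)⇒(H+H)⇒(3+H)⇒(3+3)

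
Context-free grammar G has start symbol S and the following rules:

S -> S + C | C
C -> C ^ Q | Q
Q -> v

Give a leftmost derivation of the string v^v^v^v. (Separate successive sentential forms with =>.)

S => C => C^Q => C^Q^Q => C^Q^Q^Q => Q^Q^Q^Q => v^Q^Q^Q => v^v^Q^Q => v^v^v^Q => v^v^v^v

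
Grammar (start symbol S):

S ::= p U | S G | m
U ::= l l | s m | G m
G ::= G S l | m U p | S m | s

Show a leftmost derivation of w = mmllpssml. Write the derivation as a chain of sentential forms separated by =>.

S => SG => SGG => SGGG => mGGG => mmUpGG => mmllpGG => mmllpsG => mmllpsGSl => mmllpssSl => mmllpssml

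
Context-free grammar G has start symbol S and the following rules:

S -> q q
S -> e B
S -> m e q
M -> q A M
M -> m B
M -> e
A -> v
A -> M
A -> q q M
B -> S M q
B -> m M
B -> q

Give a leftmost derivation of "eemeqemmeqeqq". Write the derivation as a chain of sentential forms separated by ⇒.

S ⇒ eB ⇒ eSMq ⇒ eeBMq ⇒ eemMMq ⇒ eemeMq ⇒ eemeqAMq ⇒ eemeqMMq ⇒ eemeqeMq ⇒ eemeqemBq ⇒ eemeqemSMqq ⇒ eemeqemmeqMqq ⇒ eemeqemmeqeqq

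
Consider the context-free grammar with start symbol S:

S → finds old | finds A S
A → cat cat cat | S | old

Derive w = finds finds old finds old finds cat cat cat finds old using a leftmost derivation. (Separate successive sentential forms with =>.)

S => finds A S => finds S S => finds finds old S => finds finds old finds A S => finds finds old finds old S => finds finds old finds old finds A S => finds finds old finds old finds cat cat cat S => finds finds old finds old finds cat cat cat finds old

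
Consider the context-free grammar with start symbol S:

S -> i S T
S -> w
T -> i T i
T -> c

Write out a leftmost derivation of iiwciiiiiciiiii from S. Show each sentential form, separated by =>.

S => iST   [S -> i S T]
iST => iiSTT   [S -> i S T]
iiSTT => iiwTT   [S -> w]
iiwTT => iiwcT   [T -> c]
iiwcT => iiwciTi   [T -> i T i]
iiwciTi => iiwciiTii   [T -> i T i]
iiwciiTii => iiwciiiTiii   [T -> i T i]
iiwciiiTiii => iiwciiiiTiiii   [T -> i T i]
iiwciiiiTiiii => iiwciiiiiTiiiii   [T -> i T i]
iiwciiiiiTiiiii => iiwciiiiiciiiii   [T -> c]

S=>iST=>iiSTT=>iiwTT=>iiwcT=>iiwciTi=>iiwciiTii=>iiwciiiTiii=>iiwciiiiTiiii=>iiwciiiiiTiiiii=>iiwciiiiiciiiii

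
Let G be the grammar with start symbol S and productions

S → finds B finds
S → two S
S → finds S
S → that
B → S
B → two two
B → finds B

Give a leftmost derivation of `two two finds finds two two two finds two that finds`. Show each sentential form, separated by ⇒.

S ⇒ two S ⇒ two two S ⇒ two two finds B finds ⇒ two two finds S finds ⇒ two two finds finds S finds ⇒ two two finds finds two S finds ⇒ two two finds finds two two S finds ⇒ two two finds finds two two two S finds ⇒ two two finds finds two two two finds S finds ⇒ two two finds finds two two two finds two S finds ⇒ two two finds finds two two two finds two that finds

S ⇒ two S   [S → two S]
two S ⇒ two two S   [S → two S]
two two S ⇒ two two finds B finds   [S → finds B finds]
two two finds B finds ⇒ two two finds S finds   [B → S]
two two finds S finds ⇒ two two finds finds S finds   [S → finds S]
two two finds finds S finds ⇒ two two finds finds two S finds   [S → two S]
two two finds finds two S finds ⇒ two two finds finds two two S finds   [S → two S]
two two finds finds two two S finds ⇒ two two finds finds two two two S finds   [S → two S]
two two finds finds two two two S finds ⇒ two two finds finds two two two finds S finds   [S → finds S]
two two finds finds two two two finds S finds ⇒ two two finds finds two two two finds two S finds   [S → two S]
two two finds finds two two two finds two S finds ⇒ two two finds finds two two two finds two that finds   [S → that]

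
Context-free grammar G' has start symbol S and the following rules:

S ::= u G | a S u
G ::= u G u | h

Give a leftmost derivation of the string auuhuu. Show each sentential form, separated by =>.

S => aSu => auGu => auuGuu => auuhuu

S => aSu   [S ::= a S u]
aSu => auGu   [S ::= u G]
auGu => auuGuu   [G ::= u G u]
auuGuu => auuhuu   [G ::= h]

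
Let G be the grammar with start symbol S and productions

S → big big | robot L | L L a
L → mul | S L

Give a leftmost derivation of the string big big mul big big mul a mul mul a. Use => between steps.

S => L L a => S L L a => big big L L a => big big S L L a => big big L L a L L a => big big mul L a L L a => big big mul S L a L L a => big big mul big big L a L L a => big big mul big big mul a L L a => big big mul big big mul a mul L a => big big mul big big mul a mul mul a

S => L L a   [S → L L a]
L L a => S L L a   [L → S L]
S L L a => big big L L a   [S → big big]
big big L L a => big big S L L a   [L → S L]
big big S L L a => big big L L a L L a   [S → L L a]
big big L L a L L a => big big mul L a L L a   [L → mul]
big big mul L a L L a => big big mul S L a L L a   [L → S L]
big big mul S L a L L a => big big mul big big L a L L a   [S → big big]
big big mul big big L a L L a => big big mul big big mul a L L a   [L → mul]
big big mul big big mul a L L a => big big mul big big mul a mul L a   [L → mul]
big big mul big big mul a mul L a => big big mul big big mul a mul mul a   [L → mul]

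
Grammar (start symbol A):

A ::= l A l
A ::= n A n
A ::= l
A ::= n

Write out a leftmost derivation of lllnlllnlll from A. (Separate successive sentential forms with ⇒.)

A ⇒ lAl   [A ::= l A l]
lAl ⇒ llAll   [A ::= l A l]
llAll ⇒ lllAlll   [A ::= l A l]
lllAlll ⇒ lllnAnlll   [A ::= n A n]
lllnAnlll ⇒ lllnlAlnlll   [A ::= l A l]
lllnlAlnlll ⇒ lllnlllnlll   [A ::= l]

A ⇒ lAl ⇒ llAll ⇒ lllAlll ⇒ lllnAnlll ⇒ lllnlAlnlll ⇒ lllnlllnlll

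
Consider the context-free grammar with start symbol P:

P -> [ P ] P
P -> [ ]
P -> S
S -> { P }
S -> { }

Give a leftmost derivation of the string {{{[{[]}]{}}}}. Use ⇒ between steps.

P ⇒ S ⇒ {P} ⇒ {S} ⇒ {{P}} ⇒ {{S}} ⇒ {{{P}}} ⇒ {{{[P]P}}} ⇒ {{{[S]P}}} ⇒ {{{[{P}]P}}} ⇒ {{{[{[]}]P}}} ⇒ {{{[{[]}]S}}} ⇒ {{{[{[]}]{}}}}

P ⇒ S   [P -> S]
S ⇒ {P}   [S -> { P }]
{P} ⇒ {S}   [P -> S]
{S} ⇒ {{P}}   [S -> { P }]
{{P}} ⇒ {{S}}   [P -> S]
{{S}} ⇒ {{{P}}}   [S -> { P }]
{{{P}}} ⇒ {{{[P]P}}}   [P -> [ P ] P]
{{{[P]P}}} ⇒ {{{[S]P}}}   [P -> S]
{{{[S]P}}} ⇒ {{{[{P}]P}}}   [S -> { P }]
{{{[{P}]P}}} ⇒ {{{[{[]}]P}}}   [P -> [ ]]
{{{[{[]}]P}}} ⇒ {{{[{[]}]S}}}   [P -> S]
{{{[{[]}]S}}} ⇒ {{{[{[]}]{}}}}   [S -> { }]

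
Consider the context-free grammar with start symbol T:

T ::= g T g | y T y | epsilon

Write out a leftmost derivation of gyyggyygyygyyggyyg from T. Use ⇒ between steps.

T⇒gTg⇒gyTyg⇒gyyTyyg⇒gyygTgyyg⇒gyyggTggyyg⇒gyyggyTyggyyg⇒gyyggyyTyyggyyg⇒gyyggyygTgyyggyyg⇒gyyggyygyTygyyggyyg⇒gyyggyygyygyyggyyg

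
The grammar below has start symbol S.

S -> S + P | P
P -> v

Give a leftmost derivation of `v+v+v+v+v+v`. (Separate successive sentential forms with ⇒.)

S ⇒ S+P ⇒ S+P+P ⇒ S+P+P+P ⇒ S+P+P+P+P ⇒ S+P+P+P+P+P ⇒ P+P+P+P+P+P ⇒ v+P+P+P+P+P ⇒ v+v+P+P+P+P ⇒ v+v+v+P+P+P ⇒ v+v+v+v+P+P ⇒ v+v+v+v+v+P ⇒ v+v+v+v+v+v

S ⇒ S+P   [S -> S + P]
S+P ⇒ S+P+P   [S -> S + P]
S+P+P ⇒ S+P+P+P   [S -> S + P]
S+P+P+P ⇒ S+P+P+P+P   [S -> S + P]
S+P+P+P+P ⇒ S+P+P+P+P+P   [S -> S + P]
S+P+P+P+P+P ⇒ P+P+P+P+P+P   [S -> P]
P+P+P+P+P+P ⇒ v+P+P+P+P+P   [P -> v]
v+P+P+P+P+P ⇒ v+v+P+P+P+P   [P -> v]
v+v+P+P+P+P ⇒ v+v+v+P+P+P   [P -> v]
v+v+v+P+P+P ⇒ v+v+v+v+P+P   [P -> v]
v+v+v+v+P+P ⇒ v+v+v+v+v+P   [P -> v]
v+v+v+v+v+P ⇒ v+v+v+v+v+v   [P -> v]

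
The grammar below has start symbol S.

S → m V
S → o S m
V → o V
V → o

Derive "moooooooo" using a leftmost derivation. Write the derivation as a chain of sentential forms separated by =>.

S => mV => moV => mooV => moooV => mooooV => moooooV => mooooooV => moooooooV => moooooooo

S => mV   [S → m V]
mV => moV   [V → o V]
moV => mooV   [V → o V]
mooV => moooV   [V → o V]
moooV => mooooV   [V → o V]
mooooV => moooooV   [V → o V]
moooooV => mooooooV   [V → o V]
mooooooV => moooooooV   [V → o V]
moooooooV => moooooooo   [V → o]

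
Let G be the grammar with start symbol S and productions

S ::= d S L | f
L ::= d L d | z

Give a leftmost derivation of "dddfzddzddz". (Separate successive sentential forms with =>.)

S => dSL => ddSLL => dddSLLL => dddfLLL => dddfzLL => dddfzdLdL => dddfzddLddL => dddfzddzddL => dddfzddzddz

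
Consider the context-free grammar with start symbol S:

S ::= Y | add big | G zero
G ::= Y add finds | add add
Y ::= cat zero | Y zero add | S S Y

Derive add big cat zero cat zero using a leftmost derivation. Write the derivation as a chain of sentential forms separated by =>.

S => Y => S S Y => add big S Y => add big Y Y => add big cat zero Y => add big cat zero cat zero

S => Y   [S ::= Y]
Y => S S Y   [Y ::= S S Y]
S S Y => add big S Y   [S ::= add big]
add big S Y => add big Y Y   [S ::= Y]
add big Y Y => add big cat zero Y   [Y ::= cat zero]
add big cat zero Y => add big cat zero cat zero   [Y ::= cat zero]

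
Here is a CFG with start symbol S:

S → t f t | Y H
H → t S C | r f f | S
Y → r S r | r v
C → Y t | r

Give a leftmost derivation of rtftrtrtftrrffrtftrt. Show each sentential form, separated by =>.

S => YH => rSrH => rtftrH => rtftrtSC => rtftrtYHC => rtftrtrSrHC => rtftrtrtftrHC => rtftrtrtftrrffC => rtftrtrtftrrffYt => rtftrtrtftrrffrSrt => rtftrtrtftrrffrtftrt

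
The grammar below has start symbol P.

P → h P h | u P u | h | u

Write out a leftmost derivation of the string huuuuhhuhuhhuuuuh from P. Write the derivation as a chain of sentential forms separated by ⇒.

P ⇒ hPh   [P → h P h]
hPh ⇒ huPuh   [P → u P u]
huPuh ⇒ huuPuuh   [P → u P u]
huuPuuh ⇒ huuuPuuuh   [P → u P u]
huuuPuuuh ⇒ huuuuPuuuuh   [P → u P u]
huuuuPuuuuh ⇒ huuuuhPhuuuuh   [P → h P h]
huuuuhPhuuuuh ⇒ huuuuhhPhhuuuuh   [P → h P h]
huuuuhhPhhuuuuh ⇒ huuuuhhuPuhhuuuuh   [P → u P u]
huuuuhhuPuhhuuuuh ⇒ huuuuhhuhuhhuuuuh   [P → h]

P ⇒ hPh ⇒ huPuh ⇒ huuPuuh ⇒ huuuPuuuh ⇒ huuuuPuuuuh ⇒ huuuuhPhuuuuh ⇒ huuuuhhPhhuuuuh ⇒ huuuuhhuPuhhuuuuh ⇒ huuuuhhuhuhhuuuuh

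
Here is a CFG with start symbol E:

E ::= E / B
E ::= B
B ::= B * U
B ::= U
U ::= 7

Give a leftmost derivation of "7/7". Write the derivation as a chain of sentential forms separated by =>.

E => E/B   [E ::= E / B]
E/B => B/B   [E ::= B]
B/B => U/B   [B ::= U]
U/B => 7/B   [U ::= 7]
7/B => 7/U   [B ::= U]
7/U => 7/7   [U ::= 7]

E=>E/B=>B/B=>U/B=>7/B=>7/U=>7/7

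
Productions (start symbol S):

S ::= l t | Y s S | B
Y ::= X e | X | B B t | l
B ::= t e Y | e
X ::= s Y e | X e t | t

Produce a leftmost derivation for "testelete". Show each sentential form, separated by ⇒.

S⇒B⇒teY⇒teX⇒tesYe⇒tesBBte⇒testeYBte⇒testelBte⇒testelete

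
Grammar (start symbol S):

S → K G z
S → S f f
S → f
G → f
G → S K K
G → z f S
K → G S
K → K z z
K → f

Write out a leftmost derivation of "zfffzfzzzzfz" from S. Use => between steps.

S => KGz   [S → K G z]
KGz => KzzGz   [K → K z z]
KzzGz => KzzzzGz   [K → K z z]
KzzzzGz => GSzzzzGz   [K → G S]
GSzzzzGz => zfSSzzzzGz   [G → z f S]
zfSSzzzzGz => zfKGzSzzzzGz   [S → K G z]
zfKGzSzzzzGz => zffGzSzzzzGz   [K → f]
zffGzSzzzzGz => zfffzSzzzzGz   [G → f]
zfffzSzzzzGz => zfffzfzzzzGz   [S → f]
zfffzfzzzzGz => zfffzfzzzzfz   [G → f]

S => KGz => KzzGz => KzzzzGz => GSzzzzGz => zfSSzzzzGz => zfKGzSzzzzGz => zffGzSzzzzGz => zfffzSzzzzGz => zfffzfzzzzGz => zfffzfzzzzfz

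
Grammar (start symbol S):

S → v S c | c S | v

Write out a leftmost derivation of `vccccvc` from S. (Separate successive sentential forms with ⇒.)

S ⇒ vSc   [S → v S c]
vSc ⇒ vcSc   [S → c S]
vcSc ⇒ vccSc   [S → c S]
vccSc ⇒ vcccSc   [S → c S]
vcccSc ⇒ vccccSc   [S → c S]
vccccSc ⇒ vccccvc   [S → v]

S⇒vSc⇒vcSc⇒vccSc⇒vcccSc⇒vccccSc⇒vccccvc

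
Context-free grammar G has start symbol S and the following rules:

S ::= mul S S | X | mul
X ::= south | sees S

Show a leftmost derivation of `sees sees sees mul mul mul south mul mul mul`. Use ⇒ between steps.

S ⇒ X ⇒ sees S ⇒ sees X ⇒ sees sees S ⇒ sees sees X ⇒ sees sees sees S ⇒ sees sees sees mul S S ⇒ sees sees sees mul mul S S S ⇒ sees sees sees mul mul mul S S S S ⇒ sees sees sees mul mul mul X S S S ⇒ sees sees sees mul mul mul south S S S ⇒ sees sees sees mul mul mul south mul S S ⇒ sees sees sees mul mul mul south mul mul S ⇒ sees sees sees mul mul mul south mul mul mul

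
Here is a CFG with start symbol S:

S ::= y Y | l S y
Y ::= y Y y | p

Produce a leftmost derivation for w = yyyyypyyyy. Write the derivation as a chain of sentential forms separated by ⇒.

S ⇒ yY ⇒ yyYy ⇒ yyyYyy ⇒ yyyyYyyy ⇒ yyyyyYyyyy ⇒ yyyyypyyyy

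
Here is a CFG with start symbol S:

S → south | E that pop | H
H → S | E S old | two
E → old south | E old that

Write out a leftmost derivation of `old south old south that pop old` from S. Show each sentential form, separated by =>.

S => H => E S old => old south S old => old south E that pop old => old south old south that pop old

S => H   [S → H]
H => E S old   [H → E S old]
E S old => old south S old   [E → old south]
old south S old => old south E that pop old   [S → E that pop]
old south E that pop old => old south old south that pop old   [E → old south]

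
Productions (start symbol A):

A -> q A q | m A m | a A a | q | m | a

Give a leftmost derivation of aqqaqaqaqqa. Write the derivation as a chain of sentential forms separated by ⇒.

A ⇒ aAa   [A -> a A a]
aAa ⇒ aqAqa   [A -> q A q]
aqAqa ⇒ aqqAqqa   [A -> q A q]
aqqAqqa ⇒ aqqaAaqqa   [A -> a A a]
aqqaAaqqa ⇒ aqqaqAqaqqa   [A -> q A q]
aqqaqAqaqqa ⇒ aqqaqaqaqqa   [A -> a]

A ⇒ aAa ⇒ aqAqa ⇒ aqqAqqa ⇒ aqqaAaqqa ⇒ aqqaqAqaqqa ⇒ aqqaqaqaqqa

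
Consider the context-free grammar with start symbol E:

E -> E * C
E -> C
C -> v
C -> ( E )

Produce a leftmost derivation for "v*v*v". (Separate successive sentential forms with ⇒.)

E ⇒ E*C ⇒ E*C*C ⇒ C*C*C ⇒ v*C*C ⇒ v*v*C ⇒ v*v*v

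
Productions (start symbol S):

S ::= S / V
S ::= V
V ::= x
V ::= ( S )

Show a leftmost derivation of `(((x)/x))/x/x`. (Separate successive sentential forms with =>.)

S => S/V   [S ::= S / V]
S/V => S/V/V   [S ::= S / V]
S/V/V => V/V/V   [S ::= V]
V/V/V => (S)/V/V   [V ::= ( S )]
(S)/V/V => (V)/V/V   [S ::= V]
(V)/V/V => ((S))/V/V   [V ::= ( S )]
((S))/V/V => ((S/V))/V/V   [S ::= S / V]
((S/V))/V/V => ((V/V))/V/V   [S ::= V]
((V/V))/V/V => (((S)/V))/V/V   [V ::= ( S )]
(((S)/V))/V/V => (((V)/V))/V/V   [S ::= V]
(((V)/V))/V/V => (((x)/V))/V/V   [V ::= x]
(((x)/V))/V/V => (((x)/x))/V/V   [V ::= x]
(((x)/x))/V/V => (((x)/x))/x/V   [V ::= x]
(((x)/x))/x/V => (((x)/x))/x/x   [V ::= x]

S => S/V => S/V/V => V/V/V => (S)/V/V => (V)/V/V => ((S))/V/V => ((S/V))/V/V => ((V/V))/V/V => (((S)/V))/V/V => (((V)/V))/V/V => (((x)/V))/V/V => (((x)/x))/V/V => (((x)/x))/x/V => (((x)/x))/x/x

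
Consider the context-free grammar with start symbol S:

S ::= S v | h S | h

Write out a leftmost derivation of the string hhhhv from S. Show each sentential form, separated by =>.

S => hS => hhS => hhSv => hhhSv => hhhhv

S => hS   [S ::= h S]
hS => hhS   [S ::= h S]
hhS => hhSv   [S ::= S v]
hhSv => hhhSv   [S ::= h S]
hhhSv => hhhhv   [S ::= h]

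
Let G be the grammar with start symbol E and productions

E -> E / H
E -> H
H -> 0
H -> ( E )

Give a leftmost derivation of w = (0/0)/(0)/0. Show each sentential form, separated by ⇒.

E ⇒ E/H ⇒ E/H/H ⇒ H/H/H ⇒ (E)/H/H ⇒ (E/H)/H/H ⇒ (H/H)/H/H ⇒ (0/H)/H/H ⇒ (0/0)/H/H ⇒ (0/0)/(E)/H ⇒ (0/0)/(H)/H ⇒ (0/0)/(0)/H ⇒ (0/0)/(0)/0

E ⇒ E/H   [E -> E / H]
E/H ⇒ E/H/H   [E -> E / H]
E/H/H ⇒ H/H/H   [E -> H]
H/H/H ⇒ (E)/H/H   [H -> ( E )]
(E)/H/H ⇒ (E/H)/H/H   [E -> E / H]
(E/H)/H/H ⇒ (H/H)/H/H   [E -> H]
(H/H)/H/H ⇒ (0/H)/H/H   [H -> 0]
(0/H)/H/H ⇒ (0/0)/H/H   [H -> 0]
(0/0)/H/H ⇒ (0/0)/(E)/H   [H -> ( E )]
(0/0)/(E)/H ⇒ (0/0)/(H)/H   [E -> H]
(0/0)/(H)/H ⇒ (0/0)/(0)/H   [H -> 0]
(0/0)/(0)/H ⇒ (0/0)/(0)/0   [H -> 0]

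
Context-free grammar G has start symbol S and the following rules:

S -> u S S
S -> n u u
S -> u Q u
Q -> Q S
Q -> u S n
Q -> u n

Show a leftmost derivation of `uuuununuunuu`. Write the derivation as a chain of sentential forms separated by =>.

S => uSS   [S -> u S S]
uSS => uuSSS   [S -> u S S]
uuSSS => uuuQuSS   [S -> u Q u]
uuuQuSS => uuuunuSS   [Q -> u n]
uuuunuSS => uuuununuuS   [S -> n u u]
uuuununuuS => uuuununuunuu   [S -> n u u]

S=>uSS=>uuSSS=>uuuQuSS=>uuuunuSS=>uuuununuuS=>uuuununuunuu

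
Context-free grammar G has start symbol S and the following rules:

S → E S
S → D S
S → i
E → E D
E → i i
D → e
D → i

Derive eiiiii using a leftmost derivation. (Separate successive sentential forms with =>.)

S=>DS=>eS=>eES=>eEDS=>eiiDS=>eiiiS=>eiiiDS=>eiiiiS=>eiiiii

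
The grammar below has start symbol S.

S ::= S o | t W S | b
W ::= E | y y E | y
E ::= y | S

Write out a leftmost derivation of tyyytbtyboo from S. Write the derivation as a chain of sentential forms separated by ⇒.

S ⇒ tWS ⇒ tyyES ⇒ tyyyS ⇒ tyyySo ⇒ tyyySoo ⇒ tyyytWSoo ⇒ tyyytESoo ⇒ tyyytSSoo ⇒ tyyytbSoo ⇒ tyyytbtWSoo ⇒ tyyytbtySoo ⇒ tyyytbtyboo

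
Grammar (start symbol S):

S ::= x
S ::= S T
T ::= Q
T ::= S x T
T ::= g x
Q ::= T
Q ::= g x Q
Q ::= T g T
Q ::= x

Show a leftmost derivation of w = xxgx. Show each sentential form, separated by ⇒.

S ⇒ ST ⇒ STT ⇒ xTT ⇒ xQT ⇒ xxT ⇒ xxgx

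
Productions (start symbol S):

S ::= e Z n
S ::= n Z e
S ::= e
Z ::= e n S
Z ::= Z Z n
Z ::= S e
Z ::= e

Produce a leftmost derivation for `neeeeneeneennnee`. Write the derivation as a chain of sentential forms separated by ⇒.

S ⇒ nZe   [S ::= n Z e]
nZe ⇒ nSee   [Z ::= S e]
nSee ⇒ neZnee   [S ::= e Z n]
neZnee ⇒ neZZnnee   [Z ::= Z Z n]
neZZnnee ⇒ neSeZnnee   [Z ::= S e]
neSeZnnee ⇒ neeZneZnnee   [S ::= e Z n]
neeZneZnnee ⇒ neeSeneZnnee   [Z ::= S e]
neeSeneZnnee ⇒ neeeeneZnnee   [S ::= e]
neeeeneZnnee ⇒ neeeeneenSnnee   [Z ::= e n S]
neeeeneenSnnee ⇒ neeeeneeneZnnnee   [S ::= e Z n]
neeeeneeneZnnnee ⇒ neeeeneeneennnee   [Z ::= e]

S ⇒ nZe ⇒ nSee ⇒ neZnee ⇒ neZZnnee ⇒ neSeZnnee ⇒ neeZneZnnee ⇒ neeSeneZnnee ⇒ neeeeneZnnee ⇒ neeeeneenSnnee ⇒ neeeeneeneZnnnee ⇒ neeeeneeneennnee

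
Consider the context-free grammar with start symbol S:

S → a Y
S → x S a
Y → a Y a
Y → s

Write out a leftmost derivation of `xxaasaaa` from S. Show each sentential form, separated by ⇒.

S ⇒ xSa   [S → x S a]
xSa ⇒ xxSaa   [S → x S a]
xxSaa ⇒ xxaYaa   [S → a Y]
xxaYaa ⇒ xxaaYaaa   [Y → a Y a]
xxaaYaaa ⇒ xxaasaaa   [Y → s]

S⇒xSa⇒xxSaa⇒xxaYaa⇒xxaaYaaa⇒xxaasaaa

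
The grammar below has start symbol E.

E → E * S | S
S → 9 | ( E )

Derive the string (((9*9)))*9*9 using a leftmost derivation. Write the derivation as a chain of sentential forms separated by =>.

E=>E*S=>E*S*S=>S*S*S=>(E)*S*S=>(S)*S*S=>((E))*S*S=>((S))*S*S=>(((E)))*S*S=>(((E*S)))*S*S=>(((S*S)))*S*S=>(((9*S)))*S*S=>(((9*9)))*S*S=>(((9*9)))*9*S=>(((9*9)))*9*9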